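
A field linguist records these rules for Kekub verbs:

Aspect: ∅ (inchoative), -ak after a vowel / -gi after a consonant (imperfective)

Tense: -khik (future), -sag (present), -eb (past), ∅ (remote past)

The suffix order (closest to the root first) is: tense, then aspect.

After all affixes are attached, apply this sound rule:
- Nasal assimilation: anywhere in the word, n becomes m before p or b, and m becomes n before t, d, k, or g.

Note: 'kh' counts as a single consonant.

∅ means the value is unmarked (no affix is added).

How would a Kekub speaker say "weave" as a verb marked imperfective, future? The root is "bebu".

bebukhikgi

Attach tense future -khik → bebukhik.
Attach aspect imperfective -gi (after consonant 'k') → bebukhikgi.
Nasal assimilation: no change.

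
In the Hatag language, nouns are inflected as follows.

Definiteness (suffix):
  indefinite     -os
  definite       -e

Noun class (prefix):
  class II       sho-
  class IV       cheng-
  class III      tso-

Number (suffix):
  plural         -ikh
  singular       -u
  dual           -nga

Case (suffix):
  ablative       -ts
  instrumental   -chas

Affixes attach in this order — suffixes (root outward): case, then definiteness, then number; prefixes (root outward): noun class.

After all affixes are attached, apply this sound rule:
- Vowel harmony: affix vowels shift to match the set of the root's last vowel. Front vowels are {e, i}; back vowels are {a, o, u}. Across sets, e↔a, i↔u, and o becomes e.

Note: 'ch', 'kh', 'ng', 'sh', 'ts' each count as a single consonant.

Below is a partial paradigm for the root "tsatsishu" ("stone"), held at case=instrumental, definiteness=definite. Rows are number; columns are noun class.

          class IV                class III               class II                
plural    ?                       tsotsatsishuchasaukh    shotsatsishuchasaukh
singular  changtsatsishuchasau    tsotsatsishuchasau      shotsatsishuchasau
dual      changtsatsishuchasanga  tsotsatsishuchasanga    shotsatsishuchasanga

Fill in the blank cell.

Attach noun class class IV cheng- → chengtsatsishu.
Attach case instrumental -chas → chengtsatsishuchas.
Attach definiteness definite -e → chengtsatsishuchase.
Attach number plural -ikh → chengtsatsishuchaseikh.
Apply vowel harmony: chengtsatsishuchaseikh → changtsatsishuchasaukh.

changtsatsishuchasaukh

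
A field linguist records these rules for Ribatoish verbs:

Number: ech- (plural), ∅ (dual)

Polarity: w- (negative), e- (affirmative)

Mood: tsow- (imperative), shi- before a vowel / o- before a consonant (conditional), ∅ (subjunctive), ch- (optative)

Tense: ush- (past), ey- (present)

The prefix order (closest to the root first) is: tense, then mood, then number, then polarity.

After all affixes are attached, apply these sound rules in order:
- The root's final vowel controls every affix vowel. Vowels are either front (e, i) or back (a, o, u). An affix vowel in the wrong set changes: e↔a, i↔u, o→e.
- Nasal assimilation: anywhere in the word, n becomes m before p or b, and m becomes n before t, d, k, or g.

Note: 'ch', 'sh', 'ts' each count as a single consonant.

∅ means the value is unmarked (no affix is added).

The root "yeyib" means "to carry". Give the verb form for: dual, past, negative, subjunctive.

Attach tense past ush- → ushyeyib.
mood = subjunctive: zero marking, form stays ushyeyib.
number = dual: zero marking, form stays ushyeyib.
Attach polarity negative w- → wushyeyib.
Apply vowel harmony: wushyeyib → wishyeyib.
Nasal assimilation: no change.

wishyeyib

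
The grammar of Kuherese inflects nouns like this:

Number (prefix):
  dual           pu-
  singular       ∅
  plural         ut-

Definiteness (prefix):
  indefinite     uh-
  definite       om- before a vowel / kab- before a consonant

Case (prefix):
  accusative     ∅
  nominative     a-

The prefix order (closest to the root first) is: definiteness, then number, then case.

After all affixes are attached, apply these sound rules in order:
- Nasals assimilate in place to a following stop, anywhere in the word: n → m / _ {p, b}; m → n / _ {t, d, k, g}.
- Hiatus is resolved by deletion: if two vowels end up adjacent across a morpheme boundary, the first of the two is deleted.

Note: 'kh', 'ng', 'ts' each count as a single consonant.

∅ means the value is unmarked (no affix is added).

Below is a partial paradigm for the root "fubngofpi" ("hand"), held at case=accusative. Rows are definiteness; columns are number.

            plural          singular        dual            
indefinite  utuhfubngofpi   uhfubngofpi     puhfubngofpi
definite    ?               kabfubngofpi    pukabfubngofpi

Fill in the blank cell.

utkabfubngofpi

Attach definiteness definite kab- (before consonant 'f') → kabfubngofpi.
Attach number plural ut- → utkabfubngofpi.
case = accusative: zero marking, form stays utkabfubngofpi.
Nasal assimilation: no change.
Vowel deletion: no change.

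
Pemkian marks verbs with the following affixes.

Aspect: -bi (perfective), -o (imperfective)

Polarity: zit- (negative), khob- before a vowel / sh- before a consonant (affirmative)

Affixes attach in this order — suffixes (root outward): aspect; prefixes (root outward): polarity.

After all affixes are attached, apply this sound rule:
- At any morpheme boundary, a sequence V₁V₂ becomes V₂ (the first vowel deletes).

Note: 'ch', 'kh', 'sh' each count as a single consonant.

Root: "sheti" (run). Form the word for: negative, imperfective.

Attach polarity negative zit- → zitsheti.
Attach aspect imperfective -o → zitshetio.
Apply vowel deletion: zitshetio → zitsheto.

zitsheto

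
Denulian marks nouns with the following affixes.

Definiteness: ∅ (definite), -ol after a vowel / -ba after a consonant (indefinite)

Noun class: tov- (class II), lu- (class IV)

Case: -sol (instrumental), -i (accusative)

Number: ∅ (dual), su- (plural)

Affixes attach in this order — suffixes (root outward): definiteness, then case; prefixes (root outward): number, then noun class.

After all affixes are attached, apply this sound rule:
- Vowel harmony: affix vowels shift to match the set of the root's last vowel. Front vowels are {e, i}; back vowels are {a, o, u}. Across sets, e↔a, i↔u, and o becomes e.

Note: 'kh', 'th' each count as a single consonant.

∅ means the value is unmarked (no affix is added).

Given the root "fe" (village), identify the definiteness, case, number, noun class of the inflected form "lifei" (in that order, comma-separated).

Segment: lu-fe-i.
definiteness: ∅ → definite.
case: -i → accusative.
number: ∅ → dual.
noun class: lu- → class IV.

definite, accusative, dual, class IV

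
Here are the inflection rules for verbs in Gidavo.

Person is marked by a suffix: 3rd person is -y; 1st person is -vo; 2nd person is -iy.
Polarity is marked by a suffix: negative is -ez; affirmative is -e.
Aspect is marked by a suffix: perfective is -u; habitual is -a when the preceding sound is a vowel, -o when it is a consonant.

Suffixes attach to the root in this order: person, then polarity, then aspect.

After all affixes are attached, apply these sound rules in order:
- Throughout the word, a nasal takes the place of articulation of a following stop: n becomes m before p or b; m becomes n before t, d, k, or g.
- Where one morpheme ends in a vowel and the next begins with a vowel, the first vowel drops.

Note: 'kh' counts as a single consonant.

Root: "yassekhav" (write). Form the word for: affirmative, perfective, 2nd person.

Attach person 2nd person -iy → yassekhaviy.
Attach polarity affirmative -e → yassekhaviye.
Attach aspect perfective -u → yassekhaviyeu.
Nasal assimilation: no change.
Apply vowel deletion: yassekhaviyeu → yassekhaviyu.

yassekhaviyu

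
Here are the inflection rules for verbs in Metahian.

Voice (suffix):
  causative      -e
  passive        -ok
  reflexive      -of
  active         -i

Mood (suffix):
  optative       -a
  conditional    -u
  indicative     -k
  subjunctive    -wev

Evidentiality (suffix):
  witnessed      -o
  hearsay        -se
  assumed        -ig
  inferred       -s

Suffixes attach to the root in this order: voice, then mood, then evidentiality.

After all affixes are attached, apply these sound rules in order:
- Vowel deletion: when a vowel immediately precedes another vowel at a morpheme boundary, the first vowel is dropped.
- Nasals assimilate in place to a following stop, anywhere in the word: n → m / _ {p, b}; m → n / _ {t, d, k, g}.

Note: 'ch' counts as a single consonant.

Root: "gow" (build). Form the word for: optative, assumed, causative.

Attach voice causative -e → gowe.
Attach mood optative -a → gowea.
Attach evidentiality assumed -ig → goweaig.
Apply vowel deletion: goweaig → gowig.
Nasal assimilation: no change.

gowig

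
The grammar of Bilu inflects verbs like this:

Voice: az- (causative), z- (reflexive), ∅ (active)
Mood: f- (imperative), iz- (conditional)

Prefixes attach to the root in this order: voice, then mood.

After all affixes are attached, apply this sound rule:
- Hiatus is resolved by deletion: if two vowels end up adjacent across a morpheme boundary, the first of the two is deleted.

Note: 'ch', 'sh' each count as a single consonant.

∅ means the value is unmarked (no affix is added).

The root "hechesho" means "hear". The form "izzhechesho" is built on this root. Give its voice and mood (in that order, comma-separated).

reflexive, conditional

Segment: iz-z-hechesho.
voice: z- → reflexive.
mood: iz- → conditional.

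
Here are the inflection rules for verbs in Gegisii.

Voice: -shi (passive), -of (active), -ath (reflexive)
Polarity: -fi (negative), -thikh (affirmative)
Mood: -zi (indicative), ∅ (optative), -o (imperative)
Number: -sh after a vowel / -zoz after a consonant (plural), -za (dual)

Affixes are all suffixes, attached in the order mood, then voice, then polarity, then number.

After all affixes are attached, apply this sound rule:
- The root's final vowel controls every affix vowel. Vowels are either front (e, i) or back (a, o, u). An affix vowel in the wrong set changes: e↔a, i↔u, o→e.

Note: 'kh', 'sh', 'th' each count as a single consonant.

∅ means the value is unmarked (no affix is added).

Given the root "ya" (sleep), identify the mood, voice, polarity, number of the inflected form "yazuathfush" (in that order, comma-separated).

indicative, reflexive, negative, plural

Segment: ya-zi-ath-fi-sh.
mood: -zi → indicative.
voice: -ath → reflexive.
polarity: -fi → negative.
number: -sh/zoz → plural.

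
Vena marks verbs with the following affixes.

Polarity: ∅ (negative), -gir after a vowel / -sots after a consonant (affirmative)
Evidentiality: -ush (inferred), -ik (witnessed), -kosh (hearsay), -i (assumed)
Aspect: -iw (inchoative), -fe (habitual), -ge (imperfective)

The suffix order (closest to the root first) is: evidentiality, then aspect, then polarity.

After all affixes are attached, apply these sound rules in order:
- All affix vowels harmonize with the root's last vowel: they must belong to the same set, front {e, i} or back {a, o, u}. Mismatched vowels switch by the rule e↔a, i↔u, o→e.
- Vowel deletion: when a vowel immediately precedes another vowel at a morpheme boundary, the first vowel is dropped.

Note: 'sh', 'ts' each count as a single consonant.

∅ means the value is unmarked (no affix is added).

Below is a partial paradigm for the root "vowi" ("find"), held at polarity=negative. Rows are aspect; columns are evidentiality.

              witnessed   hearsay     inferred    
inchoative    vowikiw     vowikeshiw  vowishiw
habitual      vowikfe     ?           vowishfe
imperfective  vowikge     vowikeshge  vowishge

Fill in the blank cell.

vowikeshfe

Attach evidentiality hearsay -kosh → vowikosh.
Attach aspect habitual -fe → vowikoshfe.
polarity = negative: zero marking, form stays vowikoshfe.
Apply vowel harmony: vowikoshfe → vowikeshfe.
Vowel deletion: no change.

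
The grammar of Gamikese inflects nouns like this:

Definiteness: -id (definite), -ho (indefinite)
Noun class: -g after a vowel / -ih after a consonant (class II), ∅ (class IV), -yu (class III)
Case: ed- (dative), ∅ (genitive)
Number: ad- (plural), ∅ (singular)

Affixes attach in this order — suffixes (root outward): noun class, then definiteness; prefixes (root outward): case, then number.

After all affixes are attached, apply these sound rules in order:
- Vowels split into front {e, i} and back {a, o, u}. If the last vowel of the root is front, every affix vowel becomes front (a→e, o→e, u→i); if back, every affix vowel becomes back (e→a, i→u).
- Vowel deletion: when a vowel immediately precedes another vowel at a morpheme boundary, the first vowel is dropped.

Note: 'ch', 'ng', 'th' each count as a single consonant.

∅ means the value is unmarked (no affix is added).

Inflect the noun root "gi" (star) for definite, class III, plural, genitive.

edgiyid

case = genitive: zero marking, form stays gi.
Attach noun class class III -yu → giyu.
Attach definiteness definite -id → giyuid.
Attach number plural ad- → adgiyuid.
Apply vowel harmony: adgiyuid → edgiyiid.
Apply vowel deletion: edgiyiid → edgiyid.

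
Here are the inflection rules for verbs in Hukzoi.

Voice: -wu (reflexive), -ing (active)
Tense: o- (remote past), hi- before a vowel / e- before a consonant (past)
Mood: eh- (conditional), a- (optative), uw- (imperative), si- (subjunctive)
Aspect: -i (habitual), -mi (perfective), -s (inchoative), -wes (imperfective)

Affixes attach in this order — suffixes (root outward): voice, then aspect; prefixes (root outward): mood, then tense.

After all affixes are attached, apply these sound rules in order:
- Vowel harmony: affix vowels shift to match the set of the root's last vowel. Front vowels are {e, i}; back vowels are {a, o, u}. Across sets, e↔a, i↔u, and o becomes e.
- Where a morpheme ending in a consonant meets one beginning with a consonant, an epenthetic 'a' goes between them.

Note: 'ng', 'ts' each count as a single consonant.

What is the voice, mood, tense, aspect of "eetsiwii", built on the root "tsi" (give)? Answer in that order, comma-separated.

Segment: o-a-tsi-wu-i.
voice: -wu → reflexive.
mood: a- → optative.
tense: o- → remote past.
aspect: -i → habitual.

reflexive, optative, remote past, habitual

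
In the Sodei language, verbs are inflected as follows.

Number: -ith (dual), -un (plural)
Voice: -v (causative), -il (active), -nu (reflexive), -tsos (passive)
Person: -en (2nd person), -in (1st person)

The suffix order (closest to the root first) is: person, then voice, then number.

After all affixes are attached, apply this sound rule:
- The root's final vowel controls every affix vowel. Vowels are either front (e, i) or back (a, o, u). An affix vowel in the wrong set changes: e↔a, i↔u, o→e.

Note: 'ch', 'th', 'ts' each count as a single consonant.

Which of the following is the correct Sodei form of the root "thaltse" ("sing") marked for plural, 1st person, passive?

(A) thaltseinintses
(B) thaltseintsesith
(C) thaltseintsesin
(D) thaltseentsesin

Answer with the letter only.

C

Attach person 1st person -in → thaltsein.
Attach voice passive -tsos → thaltseintsos.
Attach number plural -un → thaltseintsosun.
Apply vowel harmony: thaltseintsosun → thaltseintsesin.
So the correct form is thaltseintsesin, option (C).
(D) thaltseentsesin is wrong: it uses 2nd person instead of 1st person for person.
(A) thaltseinintses is wrong: it has the affixes in the wrong order.
(B) thaltseintsesith is wrong: it uses dual instead of plural for number.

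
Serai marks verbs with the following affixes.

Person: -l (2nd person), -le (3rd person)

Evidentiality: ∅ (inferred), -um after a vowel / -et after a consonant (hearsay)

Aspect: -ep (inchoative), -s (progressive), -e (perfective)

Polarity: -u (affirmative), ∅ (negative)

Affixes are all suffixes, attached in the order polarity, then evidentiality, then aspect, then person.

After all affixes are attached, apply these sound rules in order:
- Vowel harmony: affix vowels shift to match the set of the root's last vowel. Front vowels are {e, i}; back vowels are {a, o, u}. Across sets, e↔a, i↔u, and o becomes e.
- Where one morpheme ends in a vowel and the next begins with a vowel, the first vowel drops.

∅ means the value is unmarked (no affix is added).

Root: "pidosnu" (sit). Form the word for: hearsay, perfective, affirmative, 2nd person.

pidosnumal

Attach polarity affirmative -u → pidosnuu.
Attach evidentiality hearsay -um (after vowel 'u') → pidosnuuum.
Attach aspect perfective -e → pidosnuuume.
Attach person 2nd person -l → pidosnuuumel.
Apply vowel harmony: pidosnuuumel → pidosnuuumal.
Apply vowel deletion: pidosnuuumal → pidosnumal.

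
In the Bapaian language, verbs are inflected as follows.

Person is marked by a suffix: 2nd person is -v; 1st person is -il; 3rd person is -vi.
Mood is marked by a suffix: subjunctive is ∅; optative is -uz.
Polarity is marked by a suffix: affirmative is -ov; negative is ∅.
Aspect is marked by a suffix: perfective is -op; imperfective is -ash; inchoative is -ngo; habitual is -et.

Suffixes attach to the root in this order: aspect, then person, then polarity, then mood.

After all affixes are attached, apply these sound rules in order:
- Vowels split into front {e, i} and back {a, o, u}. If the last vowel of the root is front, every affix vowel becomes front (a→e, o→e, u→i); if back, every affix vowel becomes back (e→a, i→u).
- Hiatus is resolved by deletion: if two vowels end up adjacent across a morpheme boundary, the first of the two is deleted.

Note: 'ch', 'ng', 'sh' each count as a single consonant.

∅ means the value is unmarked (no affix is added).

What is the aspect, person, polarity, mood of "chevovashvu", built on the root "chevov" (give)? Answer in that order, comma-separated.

Segment: chevov-ash-vi.
aspect: -ash → imperfective.
person: -vi → 3rd person.
polarity: ∅ → negative.
mood: ∅ → subjunctive.

imperfective, 3rd person, negative, subjunctive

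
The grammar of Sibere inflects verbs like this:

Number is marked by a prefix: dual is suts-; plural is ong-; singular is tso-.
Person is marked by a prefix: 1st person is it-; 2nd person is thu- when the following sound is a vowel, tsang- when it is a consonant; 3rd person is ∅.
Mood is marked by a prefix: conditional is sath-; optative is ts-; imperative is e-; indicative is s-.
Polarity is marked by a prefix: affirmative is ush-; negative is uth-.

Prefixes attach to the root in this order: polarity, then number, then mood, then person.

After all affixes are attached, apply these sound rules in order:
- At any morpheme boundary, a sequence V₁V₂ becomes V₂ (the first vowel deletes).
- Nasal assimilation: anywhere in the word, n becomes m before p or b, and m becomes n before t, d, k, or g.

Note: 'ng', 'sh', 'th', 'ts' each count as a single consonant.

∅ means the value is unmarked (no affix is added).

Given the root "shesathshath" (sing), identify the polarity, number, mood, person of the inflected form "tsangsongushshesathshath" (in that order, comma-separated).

Segment: tsang-s-ong-ush-shesathshath.
polarity: ush- → affirmative.
number: ong- → plural.
mood: s- → indicative.
person: thu/tsang- → 2nd person.

affirmative, plural, indicative, 2nd person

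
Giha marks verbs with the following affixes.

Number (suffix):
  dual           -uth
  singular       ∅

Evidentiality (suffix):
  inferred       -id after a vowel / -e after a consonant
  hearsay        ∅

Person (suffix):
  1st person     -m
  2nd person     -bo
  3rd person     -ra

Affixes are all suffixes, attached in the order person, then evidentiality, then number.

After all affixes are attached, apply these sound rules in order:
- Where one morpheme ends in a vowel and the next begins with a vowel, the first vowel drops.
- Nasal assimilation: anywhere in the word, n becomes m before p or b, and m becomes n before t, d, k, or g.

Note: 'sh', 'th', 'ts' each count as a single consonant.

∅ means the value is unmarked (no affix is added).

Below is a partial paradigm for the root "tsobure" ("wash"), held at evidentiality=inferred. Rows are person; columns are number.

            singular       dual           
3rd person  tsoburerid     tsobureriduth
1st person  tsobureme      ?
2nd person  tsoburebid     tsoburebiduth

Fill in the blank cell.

Attach person 1st person -m → tsoburem.
Attach evidentiality inferred -e (after consonant 'm') → tsobureme.
Attach number dual -uth → tsoburemeuth.
Apply vowel deletion: tsoburemeuth → tsoburemuth.
Nasal assimilation: no change.

tsoburemuth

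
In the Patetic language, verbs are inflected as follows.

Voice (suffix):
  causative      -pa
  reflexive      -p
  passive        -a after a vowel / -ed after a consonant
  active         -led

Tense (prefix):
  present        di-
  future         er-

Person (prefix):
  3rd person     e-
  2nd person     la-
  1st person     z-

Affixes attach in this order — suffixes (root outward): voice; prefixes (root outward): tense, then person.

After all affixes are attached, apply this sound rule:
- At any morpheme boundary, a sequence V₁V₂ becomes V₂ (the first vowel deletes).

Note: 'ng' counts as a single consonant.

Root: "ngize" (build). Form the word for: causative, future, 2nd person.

Attach voice causative -pa → ngizepa.
Attach tense future er- → erngizepa.
Attach person 2nd person la- → laerngizepa.
Apply vowel deletion: laerngizepa → lerngizepa.

lerngizepa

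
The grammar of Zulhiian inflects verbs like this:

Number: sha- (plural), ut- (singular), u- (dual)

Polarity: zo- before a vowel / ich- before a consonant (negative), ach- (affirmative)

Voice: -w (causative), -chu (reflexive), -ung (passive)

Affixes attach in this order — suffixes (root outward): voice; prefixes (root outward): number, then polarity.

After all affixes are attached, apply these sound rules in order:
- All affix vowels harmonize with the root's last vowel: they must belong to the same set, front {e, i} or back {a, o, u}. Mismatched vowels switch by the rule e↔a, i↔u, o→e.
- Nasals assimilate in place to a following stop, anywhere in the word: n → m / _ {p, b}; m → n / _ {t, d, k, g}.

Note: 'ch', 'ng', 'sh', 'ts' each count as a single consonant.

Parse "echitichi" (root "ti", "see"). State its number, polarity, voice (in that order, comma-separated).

Segment: ach-u-ti-chu.
number: u- → dual.
polarity: ach- → affirmative.
voice: -chu → reflexive.

dual, affirmative, reflexive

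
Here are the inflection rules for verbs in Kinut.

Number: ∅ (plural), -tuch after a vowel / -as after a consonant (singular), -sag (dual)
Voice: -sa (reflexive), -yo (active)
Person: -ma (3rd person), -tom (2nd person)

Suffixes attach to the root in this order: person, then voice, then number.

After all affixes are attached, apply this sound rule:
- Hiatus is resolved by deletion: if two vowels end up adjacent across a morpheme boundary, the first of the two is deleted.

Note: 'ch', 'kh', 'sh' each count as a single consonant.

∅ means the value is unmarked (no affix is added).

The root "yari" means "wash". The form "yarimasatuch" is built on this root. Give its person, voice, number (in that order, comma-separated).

Segment: yari-ma-sa-tuch.
person: -ma → 3rd person.
voice: -sa → reflexive.
number: -tuch/as → singular.

3rd person, reflexive, singular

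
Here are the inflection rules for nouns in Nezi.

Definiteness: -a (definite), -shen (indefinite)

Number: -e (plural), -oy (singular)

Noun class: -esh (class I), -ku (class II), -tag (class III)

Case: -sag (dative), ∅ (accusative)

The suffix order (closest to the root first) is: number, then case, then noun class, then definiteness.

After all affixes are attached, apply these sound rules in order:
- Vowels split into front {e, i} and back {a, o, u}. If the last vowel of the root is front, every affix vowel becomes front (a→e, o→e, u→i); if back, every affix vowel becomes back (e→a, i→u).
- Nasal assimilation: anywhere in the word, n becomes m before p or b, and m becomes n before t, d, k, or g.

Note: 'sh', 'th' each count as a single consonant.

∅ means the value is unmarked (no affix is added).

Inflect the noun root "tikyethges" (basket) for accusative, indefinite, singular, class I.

Attach number singular -oy → tikyethgesoy.
case = accusative: zero marking, form stays tikyethgesoy.
Attach noun class class I -esh → tikyethgesoyesh.
Attach definiteness indefinite -shen → tikyethgesoyeshshen.
Apply vowel harmony: tikyethgesoyeshshen → tikyethgeseyeshshen.
Nasal assimilation: no change.

tikyethgeseyeshshen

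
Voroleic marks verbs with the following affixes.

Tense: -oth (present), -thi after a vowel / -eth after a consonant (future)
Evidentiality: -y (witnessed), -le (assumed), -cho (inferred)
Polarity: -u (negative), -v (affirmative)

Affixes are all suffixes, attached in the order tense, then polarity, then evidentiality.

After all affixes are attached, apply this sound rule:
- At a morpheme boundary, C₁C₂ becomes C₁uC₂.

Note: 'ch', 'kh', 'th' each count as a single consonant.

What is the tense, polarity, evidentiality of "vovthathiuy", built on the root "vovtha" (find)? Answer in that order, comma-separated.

Segment: vovtha-thi-u-y.
tense: -thi/eth → future.
polarity: -u → negative.
evidentiality: -y → witnessed.

future, negative, witnessed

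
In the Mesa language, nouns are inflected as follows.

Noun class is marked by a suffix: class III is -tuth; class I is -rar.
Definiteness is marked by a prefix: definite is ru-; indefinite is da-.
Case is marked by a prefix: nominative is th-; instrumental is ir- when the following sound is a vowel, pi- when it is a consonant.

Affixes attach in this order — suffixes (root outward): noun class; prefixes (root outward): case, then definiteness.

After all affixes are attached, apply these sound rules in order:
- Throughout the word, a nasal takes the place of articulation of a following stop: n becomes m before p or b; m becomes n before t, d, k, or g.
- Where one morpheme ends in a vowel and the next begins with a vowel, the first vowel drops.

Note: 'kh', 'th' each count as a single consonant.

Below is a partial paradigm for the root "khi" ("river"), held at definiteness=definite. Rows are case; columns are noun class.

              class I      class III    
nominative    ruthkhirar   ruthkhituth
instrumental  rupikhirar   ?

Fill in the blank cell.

Attach case instrumental pi- (before consonant 'kh') → pikhi.
Attach noun class class III -tuth → pikhituth.
Attach definiteness definite ru- → rupikhituth.
Nasal assimilation: no change.
Vowel deletion: no change.

rupikhituth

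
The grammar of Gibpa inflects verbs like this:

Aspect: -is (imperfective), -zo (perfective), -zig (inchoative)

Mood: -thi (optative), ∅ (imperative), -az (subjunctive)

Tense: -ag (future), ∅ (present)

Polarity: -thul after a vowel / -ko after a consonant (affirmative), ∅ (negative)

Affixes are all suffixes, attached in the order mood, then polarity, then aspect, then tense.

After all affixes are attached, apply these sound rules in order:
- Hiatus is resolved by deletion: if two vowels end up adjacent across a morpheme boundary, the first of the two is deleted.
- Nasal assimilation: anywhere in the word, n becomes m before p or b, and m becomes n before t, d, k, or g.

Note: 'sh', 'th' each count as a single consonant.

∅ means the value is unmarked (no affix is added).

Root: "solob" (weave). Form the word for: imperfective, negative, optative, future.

Attach mood optative -thi → solobthi.
polarity = negative: zero marking, form stays solobthi.
Attach aspect imperfective -is → solobthiis.
Attach tense future -ag → solobthiisag.
Apply vowel deletion: solobthiisag → solobthisag.
Nasal assimilation: no change.

solobthisag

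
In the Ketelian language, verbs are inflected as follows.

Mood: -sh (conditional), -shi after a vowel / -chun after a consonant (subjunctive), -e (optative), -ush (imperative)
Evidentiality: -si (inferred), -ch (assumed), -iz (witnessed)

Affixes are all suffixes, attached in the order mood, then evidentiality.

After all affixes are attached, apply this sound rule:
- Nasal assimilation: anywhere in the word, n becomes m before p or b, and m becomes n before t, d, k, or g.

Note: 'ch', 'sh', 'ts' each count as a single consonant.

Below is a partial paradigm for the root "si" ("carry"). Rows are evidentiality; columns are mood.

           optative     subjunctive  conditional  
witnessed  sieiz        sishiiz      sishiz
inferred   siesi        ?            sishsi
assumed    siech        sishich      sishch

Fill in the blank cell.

sishisi

Attach mood subjunctive -shi (after vowel 'i') → sishi.
Attach evidentiality inferred -si → sishisi.
Nasal assimilation: no change.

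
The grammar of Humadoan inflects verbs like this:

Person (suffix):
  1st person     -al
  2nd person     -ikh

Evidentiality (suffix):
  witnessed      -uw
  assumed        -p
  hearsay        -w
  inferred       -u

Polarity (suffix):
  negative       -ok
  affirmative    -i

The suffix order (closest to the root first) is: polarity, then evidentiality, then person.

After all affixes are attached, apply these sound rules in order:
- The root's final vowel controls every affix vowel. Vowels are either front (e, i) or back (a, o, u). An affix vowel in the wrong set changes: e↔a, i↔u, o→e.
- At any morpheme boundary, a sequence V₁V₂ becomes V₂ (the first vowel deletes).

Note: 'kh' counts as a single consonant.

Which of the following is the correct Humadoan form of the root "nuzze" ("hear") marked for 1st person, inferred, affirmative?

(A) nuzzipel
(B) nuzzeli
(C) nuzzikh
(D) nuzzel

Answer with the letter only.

D

Attach polarity affirmative -i → nuzzei.
Attach evidentiality inferred -u → nuzzeiu.
Attach person 1st person -al → nuzzeiual.
Apply vowel harmony: nuzzeiual → nuzzeiiel.
Apply vowel deletion: nuzzeiiel → nuzzel.
So the correct form is nuzzel, option (D).
(A) nuzzipel is wrong: it uses assumed instead of inferred for evidentiality.
(C) nuzzikh is wrong: it uses 2nd person instead of 1st person for person.
(B) nuzzeli is wrong: it has the affixes in the wrong order.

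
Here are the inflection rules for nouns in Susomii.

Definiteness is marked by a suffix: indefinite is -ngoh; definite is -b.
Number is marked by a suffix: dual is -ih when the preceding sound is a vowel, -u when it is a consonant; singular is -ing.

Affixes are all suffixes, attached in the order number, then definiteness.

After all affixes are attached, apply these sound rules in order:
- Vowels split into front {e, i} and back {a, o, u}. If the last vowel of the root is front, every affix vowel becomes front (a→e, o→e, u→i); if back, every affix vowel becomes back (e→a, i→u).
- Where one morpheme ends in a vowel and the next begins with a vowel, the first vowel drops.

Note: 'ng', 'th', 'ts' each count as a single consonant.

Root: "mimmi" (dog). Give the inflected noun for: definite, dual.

Attach number dual -ih (after vowel 'i') → mimmiih.
Attach definiteness definite -b → mimmiihb.
Vowel harmony: no change.
Apply vowel deletion: mimmiihb → mimmihb.

mimmihb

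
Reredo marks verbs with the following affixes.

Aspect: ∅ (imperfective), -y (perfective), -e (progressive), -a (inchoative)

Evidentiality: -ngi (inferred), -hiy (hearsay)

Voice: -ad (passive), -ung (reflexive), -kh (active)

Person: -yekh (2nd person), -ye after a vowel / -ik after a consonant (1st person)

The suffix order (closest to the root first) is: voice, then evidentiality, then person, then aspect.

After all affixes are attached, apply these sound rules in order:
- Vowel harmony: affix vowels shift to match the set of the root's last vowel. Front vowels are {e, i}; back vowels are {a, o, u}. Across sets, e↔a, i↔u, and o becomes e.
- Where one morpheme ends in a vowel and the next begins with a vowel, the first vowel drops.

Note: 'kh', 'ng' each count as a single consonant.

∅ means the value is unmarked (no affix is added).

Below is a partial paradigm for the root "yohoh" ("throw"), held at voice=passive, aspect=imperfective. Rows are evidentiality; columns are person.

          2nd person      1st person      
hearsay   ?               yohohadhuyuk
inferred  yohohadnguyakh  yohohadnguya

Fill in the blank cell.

Attach voice passive -ad → yohohad.
Attach evidentiality hearsay -hiy → yohohadhiy.
Attach person 2nd person -yekh → yohohadhiyyekh.
aspect = imperfective: zero marking, form stays yohohadhiyyekh.
Apply vowel harmony: yohohadhiyyekh → yohohadhuyyakh.
Vowel deletion: no change.

yohohadhuyyakh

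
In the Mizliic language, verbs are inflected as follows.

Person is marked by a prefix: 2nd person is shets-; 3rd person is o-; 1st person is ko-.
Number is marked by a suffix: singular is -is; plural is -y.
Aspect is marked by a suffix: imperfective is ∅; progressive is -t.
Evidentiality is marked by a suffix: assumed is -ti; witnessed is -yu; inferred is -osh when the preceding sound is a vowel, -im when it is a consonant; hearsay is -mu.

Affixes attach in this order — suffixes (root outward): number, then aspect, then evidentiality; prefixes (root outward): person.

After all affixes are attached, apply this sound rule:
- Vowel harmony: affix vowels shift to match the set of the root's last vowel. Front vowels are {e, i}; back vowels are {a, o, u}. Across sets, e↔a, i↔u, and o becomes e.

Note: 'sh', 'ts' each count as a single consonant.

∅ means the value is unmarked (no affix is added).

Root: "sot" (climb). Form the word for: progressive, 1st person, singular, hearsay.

Attach person 1st person ko- → kosot.
Attach number singular -is → kosotis.
Attach aspect progressive -t → kosotist.
Attach evidentiality hearsay -mu → kosotistmu.
Apply vowel harmony: kosotistmu → kosotustmu.

kosotustmu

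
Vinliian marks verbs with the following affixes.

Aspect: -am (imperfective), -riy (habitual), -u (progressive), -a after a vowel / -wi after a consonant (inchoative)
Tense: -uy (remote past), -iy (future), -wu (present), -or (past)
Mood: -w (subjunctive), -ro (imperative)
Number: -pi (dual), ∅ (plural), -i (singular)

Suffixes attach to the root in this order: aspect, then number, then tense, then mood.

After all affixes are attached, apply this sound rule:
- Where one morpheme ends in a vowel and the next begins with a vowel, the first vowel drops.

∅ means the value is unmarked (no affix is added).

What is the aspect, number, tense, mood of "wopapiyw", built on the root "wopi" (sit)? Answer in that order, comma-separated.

inchoative, dual, future, subjunctive

Segment: wopi-a-pi-iy-w.
aspect: -a/wi → inchoative.
number: -pi → dual.
tense: -iy → future.
mood: -w → subjunctive.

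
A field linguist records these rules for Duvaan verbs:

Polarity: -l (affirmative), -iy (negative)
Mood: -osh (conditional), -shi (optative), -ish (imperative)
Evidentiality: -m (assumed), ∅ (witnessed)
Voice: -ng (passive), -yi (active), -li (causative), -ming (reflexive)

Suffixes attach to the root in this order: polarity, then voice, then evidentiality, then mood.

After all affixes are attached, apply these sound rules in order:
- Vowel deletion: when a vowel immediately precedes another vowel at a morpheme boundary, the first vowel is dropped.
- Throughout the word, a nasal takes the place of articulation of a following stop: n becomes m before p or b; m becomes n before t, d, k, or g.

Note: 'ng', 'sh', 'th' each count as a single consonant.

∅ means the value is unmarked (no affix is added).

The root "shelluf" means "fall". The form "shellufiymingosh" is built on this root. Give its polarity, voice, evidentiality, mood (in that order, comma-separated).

Segment: shelluf-iy-ming-osh.
polarity: -iy → negative.
voice: -ming → reflexive.
evidentiality: ∅ → witnessed.
mood: -osh → conditional.

negative, reflexive, witnessed, conditional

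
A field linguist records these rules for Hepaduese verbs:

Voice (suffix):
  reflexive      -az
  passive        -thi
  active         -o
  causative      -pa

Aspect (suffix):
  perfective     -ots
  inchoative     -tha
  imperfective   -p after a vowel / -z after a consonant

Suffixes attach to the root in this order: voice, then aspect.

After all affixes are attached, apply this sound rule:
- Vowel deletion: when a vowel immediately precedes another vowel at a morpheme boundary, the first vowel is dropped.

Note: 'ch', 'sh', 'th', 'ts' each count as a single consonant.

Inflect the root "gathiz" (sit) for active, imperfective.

Attach voice active -o → gathizo.
Attach aspect imperfective -p (after vowel 'o') → gathizop.
Vowel deletion: no change.

gathizop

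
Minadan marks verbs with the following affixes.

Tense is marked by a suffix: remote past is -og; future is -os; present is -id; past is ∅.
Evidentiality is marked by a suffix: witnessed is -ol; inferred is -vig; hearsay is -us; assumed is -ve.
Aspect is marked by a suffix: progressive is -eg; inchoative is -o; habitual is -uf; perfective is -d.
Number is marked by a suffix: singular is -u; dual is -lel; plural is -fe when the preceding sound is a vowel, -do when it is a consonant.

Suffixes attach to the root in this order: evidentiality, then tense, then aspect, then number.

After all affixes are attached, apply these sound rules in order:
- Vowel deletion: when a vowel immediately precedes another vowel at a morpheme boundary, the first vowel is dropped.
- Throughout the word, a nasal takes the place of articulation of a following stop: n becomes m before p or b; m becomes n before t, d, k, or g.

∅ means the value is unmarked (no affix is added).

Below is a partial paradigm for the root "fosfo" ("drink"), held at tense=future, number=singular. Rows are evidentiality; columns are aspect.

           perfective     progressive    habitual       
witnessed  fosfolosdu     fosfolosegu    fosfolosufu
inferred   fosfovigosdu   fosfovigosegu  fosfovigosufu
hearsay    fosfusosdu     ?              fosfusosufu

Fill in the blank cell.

fosfusosegu

Attach evidentiality hearsay -us → fosfous.
Attach tense future -os → fosfousos.
Attach aspect progressive -eg → fosfousoseg.
Attach number singular -u → fosfousosegu.
Apply vowel deletion: fosfousosegu → fosfusosegu.
Nasal assimilation: no change.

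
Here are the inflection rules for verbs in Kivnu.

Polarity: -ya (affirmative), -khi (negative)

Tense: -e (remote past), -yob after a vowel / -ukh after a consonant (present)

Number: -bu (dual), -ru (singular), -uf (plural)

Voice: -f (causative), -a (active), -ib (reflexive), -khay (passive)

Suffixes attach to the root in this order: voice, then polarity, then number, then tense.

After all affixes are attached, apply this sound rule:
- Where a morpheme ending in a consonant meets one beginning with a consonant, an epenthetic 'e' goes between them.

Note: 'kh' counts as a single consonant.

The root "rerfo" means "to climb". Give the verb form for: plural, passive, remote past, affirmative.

Attach voice passive -khay → rerfokhay.
Attach polarity affirmative -ya → rerfokhayya.
Attach number plural -uf → rerfokhayyauf.
Attach tense remote past -e → rerfokhayyaufe.
Apply epenthesis: rerfokhayyaufe → rerfokhayeyaufe.

rerfokhayeyaufe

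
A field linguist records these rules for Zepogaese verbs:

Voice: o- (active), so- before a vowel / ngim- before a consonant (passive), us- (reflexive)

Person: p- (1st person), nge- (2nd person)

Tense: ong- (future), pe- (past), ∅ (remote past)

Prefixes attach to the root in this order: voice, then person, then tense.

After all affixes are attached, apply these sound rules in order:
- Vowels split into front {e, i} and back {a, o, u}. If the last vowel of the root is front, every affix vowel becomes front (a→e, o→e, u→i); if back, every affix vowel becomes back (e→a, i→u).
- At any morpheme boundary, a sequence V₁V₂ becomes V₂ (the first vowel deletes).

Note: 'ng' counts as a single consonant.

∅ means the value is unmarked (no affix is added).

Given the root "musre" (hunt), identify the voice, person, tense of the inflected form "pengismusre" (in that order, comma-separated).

reflexive, 2nd person, past

Segment: pe-nge-us-musre.
voice: us- → reflexive.
person: nge- → 2nd person.
tense: pe- → past.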